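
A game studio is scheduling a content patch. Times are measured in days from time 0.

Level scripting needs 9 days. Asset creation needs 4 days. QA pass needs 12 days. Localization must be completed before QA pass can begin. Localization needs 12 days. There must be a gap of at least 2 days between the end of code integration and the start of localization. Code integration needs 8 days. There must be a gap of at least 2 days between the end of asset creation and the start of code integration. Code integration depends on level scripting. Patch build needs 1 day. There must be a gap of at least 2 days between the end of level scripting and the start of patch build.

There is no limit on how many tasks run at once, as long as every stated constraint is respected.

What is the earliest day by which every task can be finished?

Level scripting has no prerequisites, so it starts at day 0 and finishes at day 9.
Patch build cannot begin until level scripting (finishes day 9, plus 2-day gap → day 11). It runs from day 11 to 11 + 1 = day 12.
Asset creation has no prerequisites, so it starts at day 0 and finishes at day 4.
For code integration: asset creation (finishes day 4, plus 2-day gap → day 6); level scripting (finishes day 9). Taking the maximum gives a start of day 9, and it finishes at 9 + 8 = day 17.
After code integration (finishes day 17, plus 2-day gap → day 19), localization can start at day 19 and finishes at day 31.
QA pass cannot begin until localization (finishes day 31). It runs from day 31 to 31 + 12 = day 43.
All tasks are finished once the last one completes. Finish times: Asset creation at 4, Level scripting at 9, Code integration at 17, Localization at 31, QA pass at 43, Patch build at 12. The latest is day 43.

43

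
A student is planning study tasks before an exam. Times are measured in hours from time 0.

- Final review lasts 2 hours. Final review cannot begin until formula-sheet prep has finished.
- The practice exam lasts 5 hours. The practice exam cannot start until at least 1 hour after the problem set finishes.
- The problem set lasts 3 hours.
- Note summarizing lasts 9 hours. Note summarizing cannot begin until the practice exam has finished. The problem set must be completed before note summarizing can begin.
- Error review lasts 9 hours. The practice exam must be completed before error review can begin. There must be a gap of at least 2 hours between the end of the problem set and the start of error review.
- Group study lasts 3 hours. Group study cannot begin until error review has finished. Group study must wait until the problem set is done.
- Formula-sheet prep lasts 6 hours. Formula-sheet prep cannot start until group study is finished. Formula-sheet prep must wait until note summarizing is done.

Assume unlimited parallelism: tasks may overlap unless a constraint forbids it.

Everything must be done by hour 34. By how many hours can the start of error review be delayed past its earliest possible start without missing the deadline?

Nothing blocks the problem set, so it runs from hour 0 to hour 3.
The practice exam waits on the problem set (finishes hour 3, plus 1-hour gap → hour 4), so it starts at hour 4 and finishes at 4 + 5 = hour 9.
For error review: the practice exam (finishes hour 9); the problem set (finishes hour 3, plus 2-hour gap → hour 5). Taking the maximum gives a start of hour 9, and it finishes at 9 + 9 = hour 18.

Working backward from the deadline:
Final review must finish by hour 34; it takes 2 hours, so it must start by 34 − 2 = hour 32.
Formula-sheet prep feeds into final review (must start by hour 32); so formula-sheet prep must finish by hour 32 and therefore start by hour 26.
Group study has to be done before formula-sheet prep (must start by hour 26). That means finishing by hour 26, i.e. starting by 26 − 3 = hour 23.
Error review must finish before group study (must start by hour 23). With a 9-hour duration, error review must start by 23 − 9 = hour 14.
So error review can start as early as hour 9 and as late as hour 14, giving 14 − 9 = 5 hours of slack.

5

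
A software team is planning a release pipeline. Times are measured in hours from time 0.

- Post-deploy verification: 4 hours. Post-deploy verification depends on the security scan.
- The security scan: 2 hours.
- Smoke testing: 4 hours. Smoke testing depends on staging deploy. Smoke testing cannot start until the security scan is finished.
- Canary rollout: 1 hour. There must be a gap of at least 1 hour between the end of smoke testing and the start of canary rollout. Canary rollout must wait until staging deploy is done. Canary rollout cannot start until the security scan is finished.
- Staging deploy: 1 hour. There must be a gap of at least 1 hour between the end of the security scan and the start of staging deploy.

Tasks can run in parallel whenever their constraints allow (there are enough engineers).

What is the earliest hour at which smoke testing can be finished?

Nothing blocks the security scan, so it runs from hour 0 to hour 2.
After the security scan (finishes hour 2, plus 1-hour gap → hour 3), staging deploy can start at hour 3 and finishes at hour 4.
Smoke testing needs all of staging deploy (finishes hour 4); the security scan (finishes hour 2). That puts its earliest start at hour 4; it finishes at 4 + 4 = hour 8.

8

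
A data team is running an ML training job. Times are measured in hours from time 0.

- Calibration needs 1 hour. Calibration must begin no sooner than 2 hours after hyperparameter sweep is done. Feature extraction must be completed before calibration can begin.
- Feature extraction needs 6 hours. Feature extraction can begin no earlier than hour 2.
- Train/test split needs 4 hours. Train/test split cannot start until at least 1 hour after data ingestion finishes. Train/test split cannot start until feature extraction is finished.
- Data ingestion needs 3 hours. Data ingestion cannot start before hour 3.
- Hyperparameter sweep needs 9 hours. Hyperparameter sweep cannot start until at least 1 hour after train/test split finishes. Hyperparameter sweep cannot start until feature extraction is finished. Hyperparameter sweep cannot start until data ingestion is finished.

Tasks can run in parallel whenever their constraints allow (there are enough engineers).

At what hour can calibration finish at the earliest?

25

After its own release at hour 2, feature extraction can start at hour 2 and finishes at hour 8.
After its own release at hour 3, data ingestion can start at hour 3 and finishes at hour 6.
Train/test split cannot start until data ingestion (finishes hour 6, plus 1-hour gap → hour 7); feature extraction (finishes hour 8). The controlling bound is hour 8, so train/test split finishes at 8 + 4 = hour 12.
For hyperparameter sweep: train/test split (finishes hour 12, plus 1-hour gap → hour 13); feature extraction (finishes hour 8); data ingestion (finishes hour 6). Taking the maximum gives a start of hour 13, and it finishes at 13 + 9 = hour 22.
For calibration: hyperparameter sweep (finishes hour 22, plus 2-hour gap → hour 24); feature extraction (finishes hour 8). Taking the maximum gives a start of hour 24, and it finishes at 24 + 1 = hour 25.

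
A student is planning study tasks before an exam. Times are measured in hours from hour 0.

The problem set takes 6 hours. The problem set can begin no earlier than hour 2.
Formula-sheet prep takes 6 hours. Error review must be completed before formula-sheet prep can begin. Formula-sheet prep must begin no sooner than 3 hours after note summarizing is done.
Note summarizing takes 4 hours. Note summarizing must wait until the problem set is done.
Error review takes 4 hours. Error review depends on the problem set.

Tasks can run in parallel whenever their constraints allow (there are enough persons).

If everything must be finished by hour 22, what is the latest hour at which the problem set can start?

3

Formula-sheet prep must finish by hour 22; it takes 6 hours, so it must start by 22 − 6 = hour 16.
Error review feeds into formula-sheet prep (must start by hour 16); so error review must finish by hour 16 and therefore start by hour 12.
Note summarizing has to be done before formula-sheet prep (must start by hour 16, minus 3-hour gap → hour 13). That means finishing by hour 13, i.e. starting by 13 − 4 = hour 9.
The problem set feeds error review (must start by hour 12); note summarizing (must start by hour 9). Taking the minimum, the problem set must finish by hour 9 and start by 9 − 6 = hour 3.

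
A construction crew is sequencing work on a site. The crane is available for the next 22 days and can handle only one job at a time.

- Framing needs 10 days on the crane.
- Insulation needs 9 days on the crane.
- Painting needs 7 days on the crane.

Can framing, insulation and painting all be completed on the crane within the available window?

Running back to back, the jobs need 10 + 9 + 7 = 26 days on the crane.
Since 26 > 22, they cannot all fit.

No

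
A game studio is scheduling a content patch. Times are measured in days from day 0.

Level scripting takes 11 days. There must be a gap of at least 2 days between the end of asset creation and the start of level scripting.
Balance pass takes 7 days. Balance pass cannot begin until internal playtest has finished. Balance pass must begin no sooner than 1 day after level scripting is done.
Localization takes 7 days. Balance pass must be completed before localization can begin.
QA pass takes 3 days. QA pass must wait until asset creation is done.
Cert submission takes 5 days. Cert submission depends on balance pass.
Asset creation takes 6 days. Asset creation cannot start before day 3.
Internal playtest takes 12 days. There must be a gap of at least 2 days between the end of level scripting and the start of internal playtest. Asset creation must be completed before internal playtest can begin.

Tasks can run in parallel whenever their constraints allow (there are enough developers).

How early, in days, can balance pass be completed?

After its own release at day 3, asset creation can start at day 3 and finishes at day 9.
Level scripting cannot begin until asset creation (finishes day 9, plus 2-day gap → day 11). It runs from day 11 to 11 + 11 = day 22.
Internal playtest needs all of level scripting (finishes day 22, plus 2-day gap → day 24); asset creation (finishes day 9). That puts its earliest start at day 24; it finishes at 24 + 12 = day 36.
Balance pass needs all of internal playtest (finishes day 36); level scripting (finishes day 22, plus 1-day gap → day 23). That puts its earliest start at day 36; it finishes at 36 + 7 = day 43.

43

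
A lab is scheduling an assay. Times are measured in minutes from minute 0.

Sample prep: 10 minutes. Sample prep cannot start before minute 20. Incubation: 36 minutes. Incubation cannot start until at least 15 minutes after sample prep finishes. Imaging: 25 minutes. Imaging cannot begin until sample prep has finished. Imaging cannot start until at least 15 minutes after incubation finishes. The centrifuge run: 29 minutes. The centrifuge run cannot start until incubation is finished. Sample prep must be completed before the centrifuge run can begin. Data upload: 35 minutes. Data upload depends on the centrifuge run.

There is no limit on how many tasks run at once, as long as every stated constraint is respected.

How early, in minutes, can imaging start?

96

Sample prep cannot begin until its own release at minute 20. It runs from minute 20 to 20 + 10 = minute 30.
Incubation cannot begin until sample prep (finishes minute 30, plus 15-minute gap → minute 45). It runs from minute 45 to 45 + 36 = minute 81.
Imaging waits on sample prep (finishes minute 30); incubation (finishes minute 81, plus 15-minute gap → minute 96). The latest of these is minute 96, which is the earliest imaging can start.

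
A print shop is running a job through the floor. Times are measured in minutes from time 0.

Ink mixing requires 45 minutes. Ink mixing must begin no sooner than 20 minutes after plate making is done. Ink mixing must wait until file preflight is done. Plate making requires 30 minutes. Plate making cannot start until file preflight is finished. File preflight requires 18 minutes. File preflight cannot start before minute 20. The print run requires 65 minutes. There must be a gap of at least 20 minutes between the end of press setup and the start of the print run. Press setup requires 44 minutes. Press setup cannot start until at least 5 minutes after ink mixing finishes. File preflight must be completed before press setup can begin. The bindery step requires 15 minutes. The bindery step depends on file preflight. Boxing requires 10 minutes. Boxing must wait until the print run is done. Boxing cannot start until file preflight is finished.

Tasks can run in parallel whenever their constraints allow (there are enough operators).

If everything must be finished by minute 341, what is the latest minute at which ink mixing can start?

Boxing must finish by minute 341; it takes 10 minutes, so it must start by 341 − 10 = minute 331.
The print run must finish before boxing (must start by minute 331). With a 65-minute duration, the print run must start by 331 − 65 = minute 266.
Press setup must finish before the print run (must start by minute 266, minus 20-minute gap → minute 246). With a 44-minute duration, press setup must start by 246 − 44 = minute 202.
Ink mixing must finish before press setup (must start by minute 202, minus 5-minute gap → minute 197). With a 45-minute duration, ink mixing must start by 197 − 45 = minute 152.

152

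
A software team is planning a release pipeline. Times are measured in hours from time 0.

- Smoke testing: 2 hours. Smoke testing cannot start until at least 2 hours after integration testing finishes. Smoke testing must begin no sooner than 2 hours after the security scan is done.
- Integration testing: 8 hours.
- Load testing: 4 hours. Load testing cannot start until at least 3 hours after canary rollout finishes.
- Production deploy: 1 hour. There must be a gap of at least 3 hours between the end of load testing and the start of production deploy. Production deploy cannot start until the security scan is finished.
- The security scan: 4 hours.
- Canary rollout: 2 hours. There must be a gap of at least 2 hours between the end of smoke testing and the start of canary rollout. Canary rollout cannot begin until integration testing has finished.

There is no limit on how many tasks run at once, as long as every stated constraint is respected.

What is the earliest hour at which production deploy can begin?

Nothing blocks the security scan, so it runs from hour 0 to hour 4.
Nothing blocks integration testing, so it runs from hour 0 to hour 8.
For smoke testing: integration testing (finishes hour 8, plus 2-hour gap → hour 10); the security scan (finishes hour 4, plus 2-hour gap → hour 6). Taking the maximum gives a start of hour 10, and it finishes at 10 + 2 = hour 12.
For canary rollout: smoke testing (finishes hour 12, plus 2-hour gap → hour 14); integration testing (finishes hour 8). Taking the maximum gives a start of hour 14, and it finishes at 14 + 2 = hour 16.
After canary rollout (finishes hour 16, plus 3-hour gap → hour 19), load testing can start at hour 19 and finishes at hour 23.
Production deploy waits on load testing (finishes hour 23, plus 3-hour gap → hour 26); the security scan (finishes hour 4). The latest of these is hour 26, which is the earliest production deploy can start.

26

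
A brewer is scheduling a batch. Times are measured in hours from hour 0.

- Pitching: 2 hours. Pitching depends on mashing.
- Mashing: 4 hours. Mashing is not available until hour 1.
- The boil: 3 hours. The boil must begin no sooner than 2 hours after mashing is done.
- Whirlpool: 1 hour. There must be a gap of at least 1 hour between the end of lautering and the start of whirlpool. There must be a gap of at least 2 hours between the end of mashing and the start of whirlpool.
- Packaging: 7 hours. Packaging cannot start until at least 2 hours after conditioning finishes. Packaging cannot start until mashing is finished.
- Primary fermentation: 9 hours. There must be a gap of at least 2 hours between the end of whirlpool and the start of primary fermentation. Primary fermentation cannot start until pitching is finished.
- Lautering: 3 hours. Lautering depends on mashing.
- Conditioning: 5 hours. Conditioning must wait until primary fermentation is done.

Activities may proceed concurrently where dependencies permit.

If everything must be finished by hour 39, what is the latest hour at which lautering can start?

To finish by hour 39, packaging (duration 7) must start no later than hour 32.
Conditioning has to be done before packaging (must start by hour 32, minus 2-hour gap → hour 30). That means finishing by hour 30, i.e. starting by 30 − 5 = hour 25.
Primary fermentation must finish before conditioning (must start by hour 25). With a 9-hour duration, primary fermentation must start by 25 − 9 = hour 16.
Whirlpool must finish before primary fermentation (must start by hour 16, minus 2-hour gap → hour 14). With a 1-hour duration, whirlpool must start by 14 − 1 = hour 13.
Lautering feeds into whirlpool (must start by hour 13, minus 1-hour gap → hour 12); so lautering must finish by hour 12 and therefore start by hour 9.

9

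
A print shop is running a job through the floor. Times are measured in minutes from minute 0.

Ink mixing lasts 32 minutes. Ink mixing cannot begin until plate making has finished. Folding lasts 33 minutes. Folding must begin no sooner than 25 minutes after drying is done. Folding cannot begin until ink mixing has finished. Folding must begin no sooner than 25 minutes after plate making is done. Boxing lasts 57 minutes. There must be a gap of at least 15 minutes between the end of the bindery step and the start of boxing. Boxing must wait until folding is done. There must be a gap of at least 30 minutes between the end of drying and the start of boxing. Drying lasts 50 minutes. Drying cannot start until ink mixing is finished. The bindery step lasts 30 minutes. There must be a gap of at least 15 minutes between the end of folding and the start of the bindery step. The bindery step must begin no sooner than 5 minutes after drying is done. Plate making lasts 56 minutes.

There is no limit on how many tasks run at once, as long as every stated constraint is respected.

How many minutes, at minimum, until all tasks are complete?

Nothing blocks plate making, so it runs from minute 0 to minute 56.
After plate making (finishes minute 56), ink mixing can start at minute 56 and finishes at minute 88.
After ink mixing (finishes minute 88), drying can start at minute 88 and finishes at minute 138.
Folding needs all of drying (finishes minute 138, plus 25-minute gap → minute 163); ink mixing (finishes minute 88); plate making (finishes minute 56, plus 25-minute gap → minute 81). That puts its earliest start at minute 163; it finishes at 163 + 33 = minute 196.
For the bindery step: folding (finishes minute 196, plus 15-minute gap → minute 211); drying (finishes minute 138, plus 5-minute gap → minute 143). Taking the maximum gives a start of minute 211, and it finishes at 211 + 30 = minute 241.
For boxing: the bindery step (finishes minute 241, plus 15-minute gap → minute 256); folding (finishes minute 196); drying (finishes minute 138, plus 30-minute gap → minute 168). Taking the maximum gives a start of minute 256, and it finishes at 256 + 57 = minute 313.
All tasks are finished once the last one completes. Finish times: Plate making at 56, Ink mixing at 88, Drying at 138, Folding at 196, The bindery step at 241, Boxing at 313. The latest is minute 313.

313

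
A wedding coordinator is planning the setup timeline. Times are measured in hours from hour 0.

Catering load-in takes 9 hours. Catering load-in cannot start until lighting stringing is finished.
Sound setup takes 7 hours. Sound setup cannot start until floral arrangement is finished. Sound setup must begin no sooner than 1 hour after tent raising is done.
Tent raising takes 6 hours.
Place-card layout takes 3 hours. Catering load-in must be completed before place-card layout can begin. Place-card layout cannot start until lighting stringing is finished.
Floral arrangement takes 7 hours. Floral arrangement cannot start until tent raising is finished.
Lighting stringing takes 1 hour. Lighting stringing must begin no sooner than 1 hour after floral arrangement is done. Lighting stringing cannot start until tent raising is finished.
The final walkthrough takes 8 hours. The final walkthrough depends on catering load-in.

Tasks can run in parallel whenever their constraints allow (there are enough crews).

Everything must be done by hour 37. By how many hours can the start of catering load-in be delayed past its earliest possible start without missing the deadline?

5

Tent raising has no prerequisites, so it starts at hour 0 and finishes at hour 6.
Floral arrangement waits on tent raising (finishes hour 6), so it starts at hour 6 and finishes at 6 + 7 = hour 13.
Lighting stringing cannot start until floral arrangement (finishes hour 13, plus 1-hour gap → hour 14); tent raising (finishes hour 6). The controlling bound is hour 14, so lighting stringing finishes at 14 + 1 = hour 15.
Catering load-in waits on lighting stringing (finishes hour 15), so it starts at hour 15 and finishes at 15 + 9 = hour 24.

Working backward from the deadline:
Place-card layout has no dependents, so it just needs to finish by hour 37. Starting by 37 − 3 = hour 34 achieves that.
The final walkthrough must finish by hour 37; it takes 8 hours, so it must start by 37 − 8 = hour 29.
Catering load-in has several dependents: place-card layout (must start by hour 34); the final walkthrough (must start by hour 29). The earliest of those limits is hour 29, so catering load-in must start by 29 − 9 = hour 20.
So catering load-in can start as early as hour 15 and as late as hour 20, giving 20 − 15 = 5 hours of slack.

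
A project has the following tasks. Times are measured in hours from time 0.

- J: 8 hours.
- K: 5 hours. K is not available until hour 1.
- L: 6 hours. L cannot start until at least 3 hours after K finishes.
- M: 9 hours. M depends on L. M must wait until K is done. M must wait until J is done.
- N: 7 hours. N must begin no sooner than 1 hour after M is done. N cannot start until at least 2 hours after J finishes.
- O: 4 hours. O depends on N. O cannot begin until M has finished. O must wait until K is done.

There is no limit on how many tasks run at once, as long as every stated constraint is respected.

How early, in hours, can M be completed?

K waits on its own release at hour 1, so it starts at hour 1 and finishes at 1 + 5 = hour 6.
After K (finishes hour 6, plus 3-hour gap → hour 9), L can start at hour 9 and finishes at hour 15.
Nothing blocks J, so it runs from hour 0 to hour 8.
For M: L (finishes hour 15); K (finishes hour 6); J (finishes hour 8). Taking the maximum gives a start of hour 15, and it finishes at 15 + 9 = hour 24.

24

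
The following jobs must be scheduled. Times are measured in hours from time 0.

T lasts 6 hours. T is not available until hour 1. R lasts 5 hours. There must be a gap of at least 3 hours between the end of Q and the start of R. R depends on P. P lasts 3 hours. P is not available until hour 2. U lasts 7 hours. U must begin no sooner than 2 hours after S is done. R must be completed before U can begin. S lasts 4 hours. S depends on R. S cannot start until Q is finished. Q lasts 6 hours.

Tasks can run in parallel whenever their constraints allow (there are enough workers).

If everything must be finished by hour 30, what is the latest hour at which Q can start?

U has no dependents, so it just needs to finish by hour 30. Starting by 30 − 7 = hour 23 achieves that.
S feeds into U (must start by hour 23, minus 2-hour gap → hour 21); so S must finish by hour 21 and therefore start by hour 17.
R has several dependents: S (must start by hour 17); U (must start by hour 23). The earliest of those limits is hour 17, so R must start by 17 − 5 = hour 12.
For Q: R (must start by hour 12, minus 3-hour gap → hour 9); S (must start by hour 17). The most restrictive is hour 9; with a 6-hour duration, Q must start by hour 3.

3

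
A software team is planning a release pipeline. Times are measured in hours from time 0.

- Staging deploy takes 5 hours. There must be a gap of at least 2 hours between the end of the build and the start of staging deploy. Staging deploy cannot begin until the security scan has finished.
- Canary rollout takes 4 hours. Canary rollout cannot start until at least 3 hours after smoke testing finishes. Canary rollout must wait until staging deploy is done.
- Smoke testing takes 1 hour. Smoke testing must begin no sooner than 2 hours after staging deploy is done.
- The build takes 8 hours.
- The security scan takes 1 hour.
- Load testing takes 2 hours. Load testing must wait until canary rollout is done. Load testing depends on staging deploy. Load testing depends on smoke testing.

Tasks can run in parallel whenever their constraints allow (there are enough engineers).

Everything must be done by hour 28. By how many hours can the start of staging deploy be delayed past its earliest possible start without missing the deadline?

1

Nothing blocks the security scan, so it runs from hour 0 to hour 1.
Nothing blocks the build, so it runs from hour 0 to hour 8.
Staging deploy cannot start until the build (finishes hour 8, plus 2-hour gap → hour 10); the security scan (finishes hour 1). The controlling bound is hour 10, so staging deploy finishes at 10 + 5 = hour 15.

Working backward from the deadline:
Load testing has no dependents, so it just needs to finish by hour 28. Starting by 28 − 2 = hour 26 achieves that.
Canary rollout has to be done before load testing (must start by hour 26). That means finishing by hour 26, i.e. starting by 26 − 4 = hour 22.
Smoke testing must finish in time for canary rollout (must start by hour 22, minus 3-hour gap → hour 19); load testing (must start by hour 26). The tightest is hour 19, so smoke testing must start by 19 − 1 = hour 18.
Staging deploy feeds smoke testing (must start by hour 18, minus 2-hour gap → hour 16); canary rollout (must start by hour 22); load testing (must start by hour 26). Taking the minimum, staging deploy must finish by hour 16 and start by 16 − 5 = hour 11.
So staging deploy can start as early as hour 10 and as late as hour 11, giving 11 − 10 = 1 hour of slack.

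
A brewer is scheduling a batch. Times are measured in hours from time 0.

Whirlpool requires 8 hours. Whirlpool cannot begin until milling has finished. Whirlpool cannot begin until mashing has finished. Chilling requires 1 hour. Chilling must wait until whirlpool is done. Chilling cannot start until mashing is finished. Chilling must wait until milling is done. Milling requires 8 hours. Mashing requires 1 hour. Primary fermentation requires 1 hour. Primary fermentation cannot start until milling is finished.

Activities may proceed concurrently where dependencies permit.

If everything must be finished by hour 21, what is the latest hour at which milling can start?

Chilling must finish by hour 21; it takes 1 hour, so it must start by 21 − 1 = hour 20.
Since chilling (must start by hour 20) depends on it, whirlpool must finish by hour 20. Backing off its 8-hour duration gives a latest start of hour 12.
Primary fermentation has no dependents, so it just needs to finish by hour 21. Starting by 21 − 1 = hour 20 achieves that.
Milling has several dependents: whirlpool (must start by hour 12); chilling (must start by hour 20); primary fermentation (must start by hour 20). The earliest of those limits is hour 12, so milling must start by 12 − 8 = hour 4.

4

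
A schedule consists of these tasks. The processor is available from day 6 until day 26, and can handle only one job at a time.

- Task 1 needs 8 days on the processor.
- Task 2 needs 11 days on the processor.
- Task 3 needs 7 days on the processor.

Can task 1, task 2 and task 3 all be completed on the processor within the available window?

The processor window is 26 − 6 = 20 days.
Running back to back, the jobs need 8 + 11 + 7 = 26 days on the processor.
Since 26 > 20, they cannot all fit.

No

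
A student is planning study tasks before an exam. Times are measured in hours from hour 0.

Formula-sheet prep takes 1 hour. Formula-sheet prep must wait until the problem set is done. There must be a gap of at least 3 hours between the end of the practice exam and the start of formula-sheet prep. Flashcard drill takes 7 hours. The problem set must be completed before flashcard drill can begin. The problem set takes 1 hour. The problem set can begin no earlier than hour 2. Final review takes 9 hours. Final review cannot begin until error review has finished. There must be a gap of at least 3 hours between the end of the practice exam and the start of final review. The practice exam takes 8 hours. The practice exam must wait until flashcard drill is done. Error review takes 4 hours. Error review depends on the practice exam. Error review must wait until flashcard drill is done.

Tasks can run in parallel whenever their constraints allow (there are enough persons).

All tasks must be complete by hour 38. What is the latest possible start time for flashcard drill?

10

Final review must finish by hour 38; it takes 9 hours, so it must start by 38 − 9 = hour 29.
Error review feeds into final review (must start by hour 29); so error review must finish by hour 29 and therefore start by hour 25.
Formula-sheet prep must finish by hour 38; it takes 1 hour, so it must start by 38 − 1 = hour 37.
The practice exam feeds error review (must start by hour 25); formula-sheet prep (must start by hour 37, minus 3-hour gap → hour 34); final review (must start by hour 29, minus 3-hour gap → hour 26). Taking the minimum, the practice exam must finish by hour 25 and start by 25 − 8 = hour 17.
Flashcard drill must finish in time for the practice exam (must start by hour 17); error review (must start by hour 25). The tightest is hour 17, so flashcard drill must start by 17 − 7 = hour 10.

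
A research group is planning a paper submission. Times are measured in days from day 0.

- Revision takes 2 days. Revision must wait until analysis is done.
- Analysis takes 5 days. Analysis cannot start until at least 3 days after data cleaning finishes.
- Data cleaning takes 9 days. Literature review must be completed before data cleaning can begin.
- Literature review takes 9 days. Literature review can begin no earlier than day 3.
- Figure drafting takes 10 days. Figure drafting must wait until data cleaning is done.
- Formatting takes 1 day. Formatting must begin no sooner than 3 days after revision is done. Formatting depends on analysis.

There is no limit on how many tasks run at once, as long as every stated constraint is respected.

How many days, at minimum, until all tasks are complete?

Literature review waits on its own release at day 3, so it starts at day 3 and finishes at 3 + 9 = day 12.
Data cleaning cannot begin until literature review (finishes day 12). It runs from day 12 to 12 + 9 = day 21.
Figure drafting cannot begin until data cleaning (finishes day 21). It runs from day 21 to 21 + 10 = day 31.
Analysis waits on data cleaning (finishes day 21, plus 3-day gap → day 24), so it starts at day 24 and finishes at 24 + 5 = day 29.
After analysis (finishes day 29), revision can start at day 29 and finishes at day 31.
Formatting has to wait for revision (finishes day 31, plus 3-day gap → day 34); analysis (finishes day 29). The latest of these is day 34, so formatting runs day 34 to 34 + 1 = day 35.
All tasks are finished once the last one completes. Finish times: Literature review at 12, Data cleaning at 21, Analysis at 29, Figure drafting at 31, Revision at 31, Formatting at 35. The latest is day 35.

35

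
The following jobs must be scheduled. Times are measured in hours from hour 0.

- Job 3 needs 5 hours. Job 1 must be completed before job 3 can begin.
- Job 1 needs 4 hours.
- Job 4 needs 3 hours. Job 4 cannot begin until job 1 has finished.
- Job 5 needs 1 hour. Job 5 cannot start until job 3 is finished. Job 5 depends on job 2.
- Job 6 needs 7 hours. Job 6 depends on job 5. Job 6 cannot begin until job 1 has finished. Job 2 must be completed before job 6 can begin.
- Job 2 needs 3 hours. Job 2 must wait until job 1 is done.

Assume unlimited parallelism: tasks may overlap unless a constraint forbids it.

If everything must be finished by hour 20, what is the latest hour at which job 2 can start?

9

Nothing follows job 6; the deadline of hour 20 is its only limit. It must start by 20 − 7 = hour 13.
Job 5 feeds into job 6 (must start by hour 13); so job 5 must finish by hour 13 and therefore start by hour 12.
Job 2 must finish in time for job 5 (must start by hour 12); job 6 (must start by hour 13). The tightest is hour 12, so job 2 must start by 12 − 3 = hour 9.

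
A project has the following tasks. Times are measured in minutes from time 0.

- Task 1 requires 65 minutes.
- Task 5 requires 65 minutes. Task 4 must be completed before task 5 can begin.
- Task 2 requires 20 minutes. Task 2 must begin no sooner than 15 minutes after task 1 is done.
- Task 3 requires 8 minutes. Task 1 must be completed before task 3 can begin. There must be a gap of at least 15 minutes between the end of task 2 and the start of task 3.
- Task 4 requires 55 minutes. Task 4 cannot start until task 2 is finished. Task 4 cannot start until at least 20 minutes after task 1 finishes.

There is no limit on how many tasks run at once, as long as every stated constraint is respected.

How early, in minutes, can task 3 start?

Nothing blocks task 1, so it runs from minute 0 to minute 65.
Task 2 waits on task 1 (finishes minute 65, plus 15-minute gap → minute 80), so it starts at minute 80 and finishes at 80 + 20 = minute 100.
Task 3 waits on task 1 (finishes minute 65); task 2 (finishes minute 100, plus 15-minute gap → minute 115). The latest of these is minute 115, which is the earliest task 3 can start.

115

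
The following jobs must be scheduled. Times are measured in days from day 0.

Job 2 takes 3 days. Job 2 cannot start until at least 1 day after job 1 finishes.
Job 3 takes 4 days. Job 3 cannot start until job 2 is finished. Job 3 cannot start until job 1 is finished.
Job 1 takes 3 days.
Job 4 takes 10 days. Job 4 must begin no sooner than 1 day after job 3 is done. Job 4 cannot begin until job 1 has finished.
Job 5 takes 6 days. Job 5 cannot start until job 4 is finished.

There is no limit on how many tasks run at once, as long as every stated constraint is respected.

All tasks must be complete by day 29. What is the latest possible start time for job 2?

5

Job 5 has no dependents, so it just needs to finish by day 29. Starting by 29 − 6 = day 23 achieves that.
Job 4 feeds into job 5 (must start by day 23); so job 4 must finish by day 23 and therefore start by day 13.
Job 3 must finish before job 4 (must start by day 13, minus 1-day gap → day 12). With a 4-day duration, job 3 must start by 12 − 4 = day 8.
Job 2 must finish before job 3 (must start by day 8). With a 3-day duration, job 2 must start by 8 − 3 = day 5.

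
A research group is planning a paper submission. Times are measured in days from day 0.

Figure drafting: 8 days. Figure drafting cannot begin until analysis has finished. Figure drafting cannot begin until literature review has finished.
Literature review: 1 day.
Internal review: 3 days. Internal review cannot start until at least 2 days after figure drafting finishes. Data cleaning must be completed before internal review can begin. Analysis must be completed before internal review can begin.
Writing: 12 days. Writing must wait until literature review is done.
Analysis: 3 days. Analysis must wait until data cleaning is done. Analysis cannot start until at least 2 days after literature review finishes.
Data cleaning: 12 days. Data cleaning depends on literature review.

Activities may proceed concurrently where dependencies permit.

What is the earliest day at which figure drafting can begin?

Literature review has no prerequisites, so it starts at day 0 and finishes at day 1.
After literature review (finishes day 1), data cleaning can start at day 1 and finishes at day 13.
Analysis cannot start until data cleaning (finishes day 13); literature review (finishes day 1, plus 2-day gap → day 3). The controlling bound is day 13, so analysis finishes at 13 + 3 = day 16.
Figure drafting waits on analysis (finishes day 16); literature review (finishes day 1). The latest of these is day 16, which is the earliest figure drafting can start.

16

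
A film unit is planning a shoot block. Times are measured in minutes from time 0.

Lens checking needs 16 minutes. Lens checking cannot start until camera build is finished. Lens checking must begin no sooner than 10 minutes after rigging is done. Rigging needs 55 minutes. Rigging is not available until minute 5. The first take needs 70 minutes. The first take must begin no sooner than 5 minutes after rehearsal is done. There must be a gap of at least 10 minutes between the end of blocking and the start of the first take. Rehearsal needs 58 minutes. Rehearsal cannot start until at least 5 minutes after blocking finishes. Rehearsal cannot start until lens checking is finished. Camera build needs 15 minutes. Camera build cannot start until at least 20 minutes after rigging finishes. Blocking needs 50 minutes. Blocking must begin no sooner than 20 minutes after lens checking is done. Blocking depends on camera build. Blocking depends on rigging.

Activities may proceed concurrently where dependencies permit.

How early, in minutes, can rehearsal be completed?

After its own release at minute 5, rigging can start at minute 5 and finishes at minute 60.
Camera build waits on rigging (finishes minute 60, plus 20-minute gap → minute 80), so it starts at minute 80 and finishes at 80 + 15 = minute 95.
Lens checking cannot start until camera build (finishes minute 95); rigging (finishes minute 60, plus 10-minute gap → minute 70). The controlling bound is minute 95, so lens checking finishes at 95 + 16 = minute 111.
Blocking needs all of lens checking (finishes minute 111, plus 20-minute gap → minute 131); camera build (finishes minute 95); rigging (finishes minute 60). That puts its earliest start at minute 131; it finishes at 131 + 50 = minute 181.
Rehearsal needs all of blocking (finishes minute 181, plus 5-minute gap → minute 186); lens checking (finishes minute 111). That puts its earliest start at minute 186; it finishes at 186 + 58 = minute 244.

244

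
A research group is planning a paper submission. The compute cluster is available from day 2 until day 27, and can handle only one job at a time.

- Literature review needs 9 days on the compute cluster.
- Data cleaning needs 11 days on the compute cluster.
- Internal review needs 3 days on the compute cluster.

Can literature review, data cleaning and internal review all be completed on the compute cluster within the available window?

The compute cluster window is 27 − 2 = 25 days.
Running back to back, the jobs need 9 + 11 + 3 = 23 days on the compute cluster.
Since 23 ≤ 25, they fit within the window.

Yes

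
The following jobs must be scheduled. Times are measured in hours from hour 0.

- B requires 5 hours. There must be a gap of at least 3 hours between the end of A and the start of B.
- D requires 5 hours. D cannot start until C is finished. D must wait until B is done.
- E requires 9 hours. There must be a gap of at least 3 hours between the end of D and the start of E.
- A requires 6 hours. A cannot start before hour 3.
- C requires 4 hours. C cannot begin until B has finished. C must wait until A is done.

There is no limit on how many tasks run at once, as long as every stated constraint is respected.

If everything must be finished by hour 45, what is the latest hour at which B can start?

19

Nothing follows E; the deadline of hour 45 is its only limit. It must start by 45 − 9 = hour 36.
D must finish before E (must start by hour 36, minus 3-hour gap → hour 33). With a 5-hour duration, D must start by 33 − 5 = hour 28.
C feeds into D (must start by hour 28); so C must finish by hour 28 and therefore start by hour 24.
For B: C (must start by hour 24); D (must start by hour 28). The most restrictive is hour 24; with a 5-hour duration, B must start by hour 19.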